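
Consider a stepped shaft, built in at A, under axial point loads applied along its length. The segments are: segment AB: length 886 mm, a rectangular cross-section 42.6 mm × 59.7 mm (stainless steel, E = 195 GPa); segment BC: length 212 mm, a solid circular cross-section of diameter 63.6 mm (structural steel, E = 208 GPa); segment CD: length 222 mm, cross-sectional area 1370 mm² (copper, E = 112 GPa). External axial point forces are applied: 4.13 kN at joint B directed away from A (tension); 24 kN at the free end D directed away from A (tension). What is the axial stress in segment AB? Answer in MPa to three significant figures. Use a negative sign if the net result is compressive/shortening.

Internal axial forces (sectioning from the free end, tension +): N_CD = 24 kN, N_BC = 24 kN, N_AB = 28.13 kN.
A_AB = 2543 mm².
σ_AB = N_AB/A_AB = 28130/2543 = 11.06 MPa.

11.1 MPa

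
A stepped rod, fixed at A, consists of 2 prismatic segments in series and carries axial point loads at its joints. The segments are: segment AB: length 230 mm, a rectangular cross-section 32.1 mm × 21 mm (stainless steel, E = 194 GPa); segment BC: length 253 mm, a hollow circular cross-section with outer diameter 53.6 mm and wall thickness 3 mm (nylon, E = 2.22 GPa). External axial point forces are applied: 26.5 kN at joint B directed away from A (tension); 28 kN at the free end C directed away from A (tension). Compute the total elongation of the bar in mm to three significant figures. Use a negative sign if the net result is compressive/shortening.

6.79 mm

Internal axial forces (sectioning from the free end, tension +): N_BC = 28 kN, N_AB = 54.5 kN.
A_AB = 674.1 mm².
A_BC = 476.9 mm².
δ_AB = 54500·230/(674.1·194000) = 0.09585 mm
δ_BC = 28000·253/(476.9·2220) = 6.691 mm
δ = Σδ_i = 6.787 mm.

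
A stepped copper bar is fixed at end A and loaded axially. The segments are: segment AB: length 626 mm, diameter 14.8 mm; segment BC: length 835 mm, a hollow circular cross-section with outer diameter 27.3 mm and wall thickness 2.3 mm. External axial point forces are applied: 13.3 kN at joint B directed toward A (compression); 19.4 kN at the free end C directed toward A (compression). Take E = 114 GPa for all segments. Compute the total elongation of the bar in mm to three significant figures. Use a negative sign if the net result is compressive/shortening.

-1.83 mm

Internal axial forces (sectioning from the free end, tension +): N_BC = -19.4 kN, N_AB = -32.7 kN.
A_AB = 172 mm².
A_BC = 180.6 mm².
δ_AB = -32700·626/(172·114000) = -1.044 mm
δ_BC = -19400·835/(180.6·114000) = -0.7866 mm
δ = Σδ_i = -1.83 mm.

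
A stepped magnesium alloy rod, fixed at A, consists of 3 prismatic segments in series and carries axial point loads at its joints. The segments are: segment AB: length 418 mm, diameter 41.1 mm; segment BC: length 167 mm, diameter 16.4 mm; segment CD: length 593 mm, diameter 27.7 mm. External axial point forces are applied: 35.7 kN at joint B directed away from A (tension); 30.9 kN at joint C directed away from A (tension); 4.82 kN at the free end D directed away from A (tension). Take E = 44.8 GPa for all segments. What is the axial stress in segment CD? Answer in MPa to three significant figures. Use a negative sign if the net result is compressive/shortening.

8.00 MPa

Internal axial forces (sectioning from the free end, tension +): N_CD = 4.82 kN, N_BC = 35.72 kN, N_AB = 71.42 kN.
A_CD = 602.6 mm².
σ_CD = N_CD/A_CD = 4820/602.6 = 7.998 MPa.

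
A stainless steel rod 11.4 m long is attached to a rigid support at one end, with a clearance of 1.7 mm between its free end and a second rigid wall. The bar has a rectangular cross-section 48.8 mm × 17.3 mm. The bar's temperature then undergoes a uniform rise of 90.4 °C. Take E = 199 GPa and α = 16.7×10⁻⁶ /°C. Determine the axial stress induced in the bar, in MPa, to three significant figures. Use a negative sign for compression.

-271 MPa

Free thermal expansion αLΔT = 16.7e-6 · 11400 · 90.4 = 17.21 mm.
The walls engage after the gap closes; constrained expansion = 17.21 − 1.7 = 15.51 mm.
The walls impose strain ε = −(15.51)/11400 = -1.3606e-03; σ = Eε = 199000 · -1.3606e-03 = -270.8 MPa.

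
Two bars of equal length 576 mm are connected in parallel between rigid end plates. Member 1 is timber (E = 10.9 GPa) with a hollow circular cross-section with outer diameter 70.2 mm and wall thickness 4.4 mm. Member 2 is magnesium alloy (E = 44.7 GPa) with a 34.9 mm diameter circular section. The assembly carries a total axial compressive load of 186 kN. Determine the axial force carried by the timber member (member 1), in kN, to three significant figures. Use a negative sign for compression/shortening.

-35.0 kN

A_1 = 909.6 mm².
A_2 = 956.6 mm².
Equal strain + equilibrium ⇒ each member carries load in proportion to AE: A₁E₁ = 9914000 N, A₂E₂ = 42760000 N, ΣAE = 52680000 N.
F₁ = P·A₁E₁/ΣAE = -186000·9914000/52680000 = -35010 N.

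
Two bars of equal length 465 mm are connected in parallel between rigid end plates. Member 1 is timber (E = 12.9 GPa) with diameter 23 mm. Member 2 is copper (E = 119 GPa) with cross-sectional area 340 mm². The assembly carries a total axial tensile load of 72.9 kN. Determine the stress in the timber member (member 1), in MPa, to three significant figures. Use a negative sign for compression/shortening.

A_1 = 415.5 mm².
Equal strain + equilibrium ⇒ each member carries load in proportion to AE: A₁E₁ = 5360000 N, A₂E₂ = 40460000 N, ΣAE = 45820000 N.
σ₁ = P·E₁/ΣAE = 72900·12900/45820000 = 20.52 MPa.

20.5 MPa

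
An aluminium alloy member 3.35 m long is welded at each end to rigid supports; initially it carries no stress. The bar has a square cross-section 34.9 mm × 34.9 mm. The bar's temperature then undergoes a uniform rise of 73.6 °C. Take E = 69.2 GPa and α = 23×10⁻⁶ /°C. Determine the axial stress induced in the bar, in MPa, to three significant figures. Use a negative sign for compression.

-117 MPa

Free thermal expansion αLΔT = 23e-6 · 3350 · 73.6 = 5.671 mm.
The walls impose strain ε = −(5.671)/3350 = -1.6928e-03; σ = Eε = 69200 · -1.6928e-03 = -117.1 MPa.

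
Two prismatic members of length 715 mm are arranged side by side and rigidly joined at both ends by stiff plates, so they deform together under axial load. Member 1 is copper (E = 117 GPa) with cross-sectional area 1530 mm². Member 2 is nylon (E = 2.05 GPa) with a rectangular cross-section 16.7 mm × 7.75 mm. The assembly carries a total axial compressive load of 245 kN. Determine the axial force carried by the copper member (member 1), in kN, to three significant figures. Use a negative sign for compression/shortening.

A_2 = 129.4 mm².
Equal strain + equilibrium ⇒ each member carries load in proportion to AE: A₁E₁ = 179000000 N, A₂E₂ = 265300 N, ΣAE = 179300000 N.
F₁ = P·A₁E₁/ΣAE = -245000·179000000/179300000 = -244600 N.

-245 kN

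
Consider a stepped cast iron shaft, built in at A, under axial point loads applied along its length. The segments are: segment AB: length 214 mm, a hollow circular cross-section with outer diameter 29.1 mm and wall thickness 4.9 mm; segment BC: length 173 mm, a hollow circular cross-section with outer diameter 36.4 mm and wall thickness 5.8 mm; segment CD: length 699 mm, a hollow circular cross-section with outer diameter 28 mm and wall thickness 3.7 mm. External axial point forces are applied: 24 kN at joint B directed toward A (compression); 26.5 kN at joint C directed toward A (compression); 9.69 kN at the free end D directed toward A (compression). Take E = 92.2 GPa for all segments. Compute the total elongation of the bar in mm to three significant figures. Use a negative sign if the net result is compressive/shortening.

-0.757 mm

Internal axial forces (sectioning from the free end, tension +): N_CD = -9.69 kN, N_BC = -36.19 kN, N_AB = -60.19 kN.
A_AB = 372.5 mm².
A_BC = 557.6 mm².
A_CD = 282.5 mm².
δ_AB = -60190·214/(372.5·92200) = -0.375 mm
δ_BC = -36190·173/(557.6·92200) = -0.1218 mm
δ_CD = -9690·699/(282.5·92200) = -0.2601 mm
δ = Σδ_i = -0.7569 mm.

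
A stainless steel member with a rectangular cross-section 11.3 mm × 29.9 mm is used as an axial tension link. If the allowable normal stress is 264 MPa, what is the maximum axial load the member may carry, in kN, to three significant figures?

89.2 kN

A = 337.9 mm².
P_max = σ_allow · A = 264 · 337.9 = 89200 N = 89.2 kN.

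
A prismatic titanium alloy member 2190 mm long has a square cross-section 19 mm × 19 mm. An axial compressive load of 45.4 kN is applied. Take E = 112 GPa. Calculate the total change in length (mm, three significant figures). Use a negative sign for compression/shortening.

-2.46 mm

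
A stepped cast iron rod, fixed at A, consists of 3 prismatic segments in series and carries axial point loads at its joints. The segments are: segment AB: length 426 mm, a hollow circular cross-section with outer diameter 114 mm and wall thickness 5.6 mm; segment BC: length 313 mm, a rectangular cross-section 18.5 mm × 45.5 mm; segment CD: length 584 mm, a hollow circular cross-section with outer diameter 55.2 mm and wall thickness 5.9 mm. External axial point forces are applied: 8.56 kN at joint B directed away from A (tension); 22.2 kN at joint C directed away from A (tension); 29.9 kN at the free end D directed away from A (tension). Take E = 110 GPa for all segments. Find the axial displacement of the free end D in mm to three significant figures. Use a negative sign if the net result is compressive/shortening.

0.473 mm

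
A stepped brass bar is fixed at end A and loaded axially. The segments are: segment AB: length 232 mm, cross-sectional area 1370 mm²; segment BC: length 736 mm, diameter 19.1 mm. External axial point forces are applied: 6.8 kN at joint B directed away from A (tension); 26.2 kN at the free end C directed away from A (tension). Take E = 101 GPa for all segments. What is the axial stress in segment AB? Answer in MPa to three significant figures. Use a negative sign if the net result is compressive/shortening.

Internal axial forces (sectioning from the free end, tension +): N_BC = 26.2 kN, N_AB = 33 kN.
σ_AB = N_AB/A_AB = 33000/1370 = 24.09 MPa.

24.1 MPa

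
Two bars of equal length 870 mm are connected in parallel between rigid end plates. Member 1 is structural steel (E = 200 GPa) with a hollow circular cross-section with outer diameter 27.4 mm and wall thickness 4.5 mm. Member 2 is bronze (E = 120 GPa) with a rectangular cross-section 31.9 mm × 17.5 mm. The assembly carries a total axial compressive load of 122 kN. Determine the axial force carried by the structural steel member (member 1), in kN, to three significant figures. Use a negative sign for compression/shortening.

-60.0 kN

A_1 = 323.7 mm².
A_2 = 558.2 mm².
Equal strain + equilibrium ⇒ each member carries load in proportion to AE: A₁E₁ = 64750000 N, A₂E₂ = 66990000 N, ΣAE = 131700000 N.
F₁ = P·A₁E₁/ΣAE = -122000·64750000/131700000 = -59960 N.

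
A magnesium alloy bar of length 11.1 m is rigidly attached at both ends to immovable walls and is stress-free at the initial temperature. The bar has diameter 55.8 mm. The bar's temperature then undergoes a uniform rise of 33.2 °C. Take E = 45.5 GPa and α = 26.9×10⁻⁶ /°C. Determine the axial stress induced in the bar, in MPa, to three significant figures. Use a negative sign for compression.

-40.6 MPa

Free thermal expansion αLΔT = 26.9e-6 · 11100 · 33.2 = 9.913 mm.
The walls impose strain ε = −(9.913)/11100 = -8.9308e-04; σ = Eε = 45500 · -8.9308e-04 = -40.64 MPa.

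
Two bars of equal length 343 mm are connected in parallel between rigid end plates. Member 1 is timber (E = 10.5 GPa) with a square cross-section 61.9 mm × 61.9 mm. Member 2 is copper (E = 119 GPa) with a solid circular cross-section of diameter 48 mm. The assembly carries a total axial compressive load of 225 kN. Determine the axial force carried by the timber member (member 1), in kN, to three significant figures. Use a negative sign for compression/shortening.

A_1 = 3832 mm².
A_2 = 1810 mm².
Equal strain + equilibrium ⇒ each member carries load in proportion to AE: A₁E₁ = 40230000 N, A₂E₂ = 215300000 N, ΣAE = 255600000 N.
F₁ = P·A₁E₁/ΣAE = -225000·40230000/255600000 = -35420 N.

-35.4 kN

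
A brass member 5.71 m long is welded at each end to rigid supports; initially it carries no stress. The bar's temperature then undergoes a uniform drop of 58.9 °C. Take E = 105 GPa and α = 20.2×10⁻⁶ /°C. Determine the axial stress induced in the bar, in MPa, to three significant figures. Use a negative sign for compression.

125 MPa

Free thermal expansion αLΔT = 20.2e-6 · 5710 · -58.9 = -6.794 mm.
The walls impose strain ε = −(-6.794)/5710 = 1.1898e-03; σ = Eε = 105000 · 1.1898e-03 = 124.9 MPa.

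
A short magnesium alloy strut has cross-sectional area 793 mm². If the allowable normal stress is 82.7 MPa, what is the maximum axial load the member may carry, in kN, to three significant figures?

P_max = σ_allow · A = 82.7 · 793 = 65580 N = 65.58 kN.

65.6 kN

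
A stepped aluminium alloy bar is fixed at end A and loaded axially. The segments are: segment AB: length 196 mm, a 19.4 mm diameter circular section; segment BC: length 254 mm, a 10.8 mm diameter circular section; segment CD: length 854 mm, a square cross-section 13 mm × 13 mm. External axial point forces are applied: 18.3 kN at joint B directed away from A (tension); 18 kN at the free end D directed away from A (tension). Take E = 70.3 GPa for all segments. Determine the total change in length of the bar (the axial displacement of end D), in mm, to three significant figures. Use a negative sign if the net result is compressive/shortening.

2.35 mm

Internal axial forces (sectioning from the free end, tension +): N_CD = 18 kN, N_BC = 18 kN, N_AB = 36.3 kN.
A_AB = 295.6 mm².
A_BC = 91.61 mm².
A_CD = 169 mm².
δ_AB = 36300·196/(295.6·70300) = 0.3424 mm
δ_BC = 18000·254/(91.61·70300) = 0.7099 mm
δ_CD = 18000·854/(169·70300) = 1.294 mm
δ = Σδ_i = 2.346 mm.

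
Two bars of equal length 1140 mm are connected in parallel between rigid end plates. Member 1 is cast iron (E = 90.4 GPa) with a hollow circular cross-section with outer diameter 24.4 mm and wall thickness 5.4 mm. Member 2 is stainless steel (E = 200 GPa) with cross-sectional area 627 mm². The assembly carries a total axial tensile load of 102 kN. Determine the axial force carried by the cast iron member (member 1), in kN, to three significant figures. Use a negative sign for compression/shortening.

A_1 = 322.3 mm².
Equal strain + equilibrium ⇒ each member carries load in proportion to AE: A₁E₁ = 29140000 N, A₂E₂ = 125400000 N, ΣAE = 154500000 N.
F₁ = P·A₁E₁/ΣAE = 102000·29140000/154500000 = 19230 N.

19.2 kN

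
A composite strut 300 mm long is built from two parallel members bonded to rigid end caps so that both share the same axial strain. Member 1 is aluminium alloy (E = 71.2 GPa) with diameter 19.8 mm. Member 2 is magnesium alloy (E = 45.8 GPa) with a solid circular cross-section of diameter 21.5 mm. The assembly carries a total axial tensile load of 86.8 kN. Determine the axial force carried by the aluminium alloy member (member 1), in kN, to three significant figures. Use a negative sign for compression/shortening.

49.4 kN

A_1 = 307.9 mm².
A_2 = 363.1 mm².
Equal strain + equilibrium ⇒ each member carries load in proportion to AE: A₁E₁ = 21920000 N, A₂E₂ = 16630000 N, ΣAE = 38550000 N.
F₁ = P·A₁E₁/ΣAE = 86800·21920000/38550000 = 49360 N.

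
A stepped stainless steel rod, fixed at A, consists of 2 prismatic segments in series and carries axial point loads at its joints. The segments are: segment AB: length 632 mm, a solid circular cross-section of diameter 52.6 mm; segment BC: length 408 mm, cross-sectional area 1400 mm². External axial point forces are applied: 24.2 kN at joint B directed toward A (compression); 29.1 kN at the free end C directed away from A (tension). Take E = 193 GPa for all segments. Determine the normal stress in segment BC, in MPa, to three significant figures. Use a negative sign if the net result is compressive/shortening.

20.8 MPa

Internal axial forces (sectioning from the free end, tension +): N_BC = 29.1 kN, N_AB = 4.9 kN.
σ_BC = N_BC/A_BC = 29100/1400 = 20.79 MPa.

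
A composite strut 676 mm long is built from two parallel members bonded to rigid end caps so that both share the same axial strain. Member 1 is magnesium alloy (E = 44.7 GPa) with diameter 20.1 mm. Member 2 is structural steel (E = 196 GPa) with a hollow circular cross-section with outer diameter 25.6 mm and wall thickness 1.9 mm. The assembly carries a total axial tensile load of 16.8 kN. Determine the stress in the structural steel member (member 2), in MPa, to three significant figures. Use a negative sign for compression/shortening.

78.6 MPa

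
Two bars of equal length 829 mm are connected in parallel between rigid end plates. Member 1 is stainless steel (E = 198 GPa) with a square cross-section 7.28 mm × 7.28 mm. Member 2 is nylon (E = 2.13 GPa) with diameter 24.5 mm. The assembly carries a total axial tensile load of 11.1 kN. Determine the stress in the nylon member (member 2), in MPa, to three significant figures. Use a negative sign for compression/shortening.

A_1 = 53 mm².
A_2 = 471.4 mm².
Equal strain + equilibrium ⇒ each member carries load in proportion to AE: A₁E₁ = 10490000 N, A₂E₂ = 1004000 N, ΣAE = 11500000 N.
σ₂ = P·E₂/ΣAE = 11100·2130/11500000 = 2.056 MPa.

2.06 MPa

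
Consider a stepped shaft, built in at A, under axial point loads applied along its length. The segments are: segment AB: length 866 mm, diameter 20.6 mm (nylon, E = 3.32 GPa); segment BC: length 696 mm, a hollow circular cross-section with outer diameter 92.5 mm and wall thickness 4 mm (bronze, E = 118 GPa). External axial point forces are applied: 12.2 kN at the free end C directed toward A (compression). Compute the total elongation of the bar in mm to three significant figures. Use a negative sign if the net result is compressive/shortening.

-9.61 mm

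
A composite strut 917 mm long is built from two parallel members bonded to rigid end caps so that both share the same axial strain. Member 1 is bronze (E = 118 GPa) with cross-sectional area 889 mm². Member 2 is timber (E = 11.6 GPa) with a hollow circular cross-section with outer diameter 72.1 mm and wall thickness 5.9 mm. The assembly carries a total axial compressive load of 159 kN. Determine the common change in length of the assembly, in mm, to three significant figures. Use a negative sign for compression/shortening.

A_2 = 1227 mm².
Equal strain + equilibrium ⇒ each member carries load in proportion to AE: A₁E₁ = 104900000 N, A₂E₂ = 14230000 N, ΣAE = 119100000 N.
δ = PL/ΣAE = -159000·917/119100000 = -1.224 mm.

-1.22 mm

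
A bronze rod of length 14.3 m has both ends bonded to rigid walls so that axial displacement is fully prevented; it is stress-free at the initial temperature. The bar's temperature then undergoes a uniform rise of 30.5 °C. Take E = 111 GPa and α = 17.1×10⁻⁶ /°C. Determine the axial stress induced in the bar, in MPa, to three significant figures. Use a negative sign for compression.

Free thermal expansion αLΔT = 17.1e-6 · 14300 · 30.5 = 7.458 mm.
The walls impose strain ε = −(7.458)/14300 = -5.2155e-04; σ = Eε = 111000 · -5.2155e-04 = -57.89 MPa.

-57.9 MPa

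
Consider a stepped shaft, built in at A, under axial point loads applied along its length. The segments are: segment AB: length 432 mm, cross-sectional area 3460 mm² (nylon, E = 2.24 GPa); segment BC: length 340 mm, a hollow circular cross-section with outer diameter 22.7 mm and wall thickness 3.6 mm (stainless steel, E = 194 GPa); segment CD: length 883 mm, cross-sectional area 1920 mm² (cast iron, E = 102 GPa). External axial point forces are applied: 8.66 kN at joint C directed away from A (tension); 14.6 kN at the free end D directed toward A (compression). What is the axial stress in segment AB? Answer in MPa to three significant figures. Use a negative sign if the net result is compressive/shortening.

-1.72 MPa

Internal axial forces (sectioning from the free end, tension +): N_CD = -14.6 kN, N_BC = -5.94 kN, N_AB = -5.94 kN.
σ_AB = N_AB/A_AB = -5940/3460 = -1.717 MPa.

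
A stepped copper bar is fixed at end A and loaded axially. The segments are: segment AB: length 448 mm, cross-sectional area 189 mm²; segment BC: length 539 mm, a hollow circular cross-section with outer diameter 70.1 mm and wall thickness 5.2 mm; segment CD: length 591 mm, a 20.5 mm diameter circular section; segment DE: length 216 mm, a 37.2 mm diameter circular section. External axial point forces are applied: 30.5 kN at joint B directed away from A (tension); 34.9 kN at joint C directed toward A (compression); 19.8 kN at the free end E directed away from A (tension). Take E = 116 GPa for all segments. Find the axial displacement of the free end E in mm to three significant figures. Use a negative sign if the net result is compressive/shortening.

Internal axial forces (sectioning from the free end, tension +): N_DE = 19.8 kN, N_CD = 19.8 kN, N_BC = -15.1 kN, N_AB = 15.4 kN.
A_BC = 1060 mm².
A_CD = 330.1 mm².
A_DE = 1087 mm².
δ_AB = 15400·448/(189·116000) = 0.3147 mm
δ_BC = -15100·539/(1060·116000) = -0.06618 mm
δ_CD = 19800·591/(330.1·116000) = 0.3056 mm
δ_DE = 19800·216/(1087·116000) = 0.03392 mm
δ = Σδ_i = 0.5881 mm.

0.588 mm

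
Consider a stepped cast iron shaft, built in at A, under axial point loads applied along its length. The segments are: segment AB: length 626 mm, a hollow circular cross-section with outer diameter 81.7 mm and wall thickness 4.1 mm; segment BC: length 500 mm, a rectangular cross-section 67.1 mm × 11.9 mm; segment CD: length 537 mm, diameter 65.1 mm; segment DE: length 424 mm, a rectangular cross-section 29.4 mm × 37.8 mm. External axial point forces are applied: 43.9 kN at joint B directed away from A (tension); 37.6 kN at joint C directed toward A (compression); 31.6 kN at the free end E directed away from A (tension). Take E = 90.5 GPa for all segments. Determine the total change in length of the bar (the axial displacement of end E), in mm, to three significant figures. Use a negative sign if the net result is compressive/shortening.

0.410 mm

Internal axial forces (sectioning from the free end, tension +): N_DE = 31.6 kN, N_CD = 31.6 kN, N_BC = -6 kN, N_AB = 37.9 kN.
A_AB = 999.5 mm².
A_BC = 798.5 mm².
A_CD = 3329 mm².
A_DE = 1111 mm².
δ_AB = 37900·626/(999.5·90500) = 0.2623 mm
δ_BC = -6000·500/(798.5·90500) = -0.04151 mm
δ_CD = 31600·537/(3329·90500) = 0.05633 mm
δ_DE = 31600·424/(1111·90500) = 0.1332 mm
δ = Σδ_i = 0.4103 mm.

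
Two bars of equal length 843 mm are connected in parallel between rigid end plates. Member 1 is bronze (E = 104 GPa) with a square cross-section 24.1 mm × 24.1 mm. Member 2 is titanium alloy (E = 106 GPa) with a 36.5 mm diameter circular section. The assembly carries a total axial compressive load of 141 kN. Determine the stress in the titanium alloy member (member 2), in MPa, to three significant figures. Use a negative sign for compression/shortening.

-87.2 MPa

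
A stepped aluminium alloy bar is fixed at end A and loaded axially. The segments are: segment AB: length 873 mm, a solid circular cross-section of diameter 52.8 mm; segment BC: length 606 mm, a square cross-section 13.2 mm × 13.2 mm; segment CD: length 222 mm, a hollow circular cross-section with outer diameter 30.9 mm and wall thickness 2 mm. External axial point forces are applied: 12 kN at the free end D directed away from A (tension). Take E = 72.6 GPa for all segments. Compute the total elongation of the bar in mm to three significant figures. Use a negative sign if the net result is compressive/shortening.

0.843 mm

Internal axial forces (sectioning from the free end, tension +): N_CD = 12 kN, N_BC = 12 kN, N_AB = 12 kN.
A_AB = 2190 mm².
A_BC = 174.2 mm².
A_CD = 181.6 mm².
δ_AB = 12000·873/(2190·72600) = 0.0659 mm
δ_BC = 12000·606/(174.2·72600) = 0.5749 mm
δ_CD = 12000·222/(181.6·72600) = 0.2021 mm
δ = Σδ_i = 0.8429 mm.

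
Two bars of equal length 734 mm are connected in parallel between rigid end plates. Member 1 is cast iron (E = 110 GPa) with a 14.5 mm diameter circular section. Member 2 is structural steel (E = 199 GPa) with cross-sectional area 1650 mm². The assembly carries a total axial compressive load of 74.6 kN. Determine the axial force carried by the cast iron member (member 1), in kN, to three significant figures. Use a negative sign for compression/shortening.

-3.91 kN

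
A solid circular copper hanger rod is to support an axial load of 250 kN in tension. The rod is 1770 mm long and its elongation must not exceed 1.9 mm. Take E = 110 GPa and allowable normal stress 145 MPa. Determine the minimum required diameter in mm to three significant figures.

51.9 mm

Required area A ≥ P/σ_allow = 250000/145 = 1724 mm².
For a solid circular section, d ≥ √(4A/π) = 46.85 mm.
Elongation limit: A ≥ PL/(Eδ_allow) = 250000·1770/(110000·1.9) = 2117 mm² ⇒ d ≥ 51.92 mm.
The elongation limit governs.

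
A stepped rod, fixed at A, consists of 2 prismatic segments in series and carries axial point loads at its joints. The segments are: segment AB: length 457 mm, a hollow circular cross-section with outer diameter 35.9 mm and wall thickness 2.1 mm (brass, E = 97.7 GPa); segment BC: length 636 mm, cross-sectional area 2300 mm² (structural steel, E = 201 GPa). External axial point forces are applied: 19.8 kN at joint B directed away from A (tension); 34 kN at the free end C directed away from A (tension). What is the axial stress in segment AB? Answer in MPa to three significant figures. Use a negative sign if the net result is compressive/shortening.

Internal axial forces (sectioning from the free end, tension +): N_BC = 34 kN, N_AB = 53.8 kN.
A_AB = 223 mm².
σ_AB = N_AB/A_AB = 53800/223 = 241.3 MPa.

241 MPa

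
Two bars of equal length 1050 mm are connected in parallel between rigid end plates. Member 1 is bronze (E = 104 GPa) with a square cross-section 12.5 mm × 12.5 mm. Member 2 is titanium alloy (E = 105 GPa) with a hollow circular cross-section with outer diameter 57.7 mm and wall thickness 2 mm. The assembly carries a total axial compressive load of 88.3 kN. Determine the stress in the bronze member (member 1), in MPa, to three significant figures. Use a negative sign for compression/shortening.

-173 MPa

A_1 = 156.2 mm².
A_2 = 350 mm².
Equal strain + equilibrium ⇒ each member carries load in proportion to AE: A₁E₁ = 16250000 N, A₂E₂ = 36750000 N, ΣAE = 53000000 N.
σ₁ = P·E₁/ΣAE = -88300·104000/53000000 = -173.3 MPa.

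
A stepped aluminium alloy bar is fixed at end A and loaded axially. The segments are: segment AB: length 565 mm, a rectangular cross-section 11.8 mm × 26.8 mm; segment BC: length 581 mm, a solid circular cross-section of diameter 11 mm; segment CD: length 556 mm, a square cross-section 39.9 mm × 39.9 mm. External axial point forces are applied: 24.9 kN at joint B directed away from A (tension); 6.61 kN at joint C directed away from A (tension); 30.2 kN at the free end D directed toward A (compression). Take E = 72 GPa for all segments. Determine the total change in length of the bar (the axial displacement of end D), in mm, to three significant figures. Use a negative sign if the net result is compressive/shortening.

-2.12 mm

Internal axial forces (sectioning from the free end, tension +): N_CD = -30.2 kN, N_BC = -23.59 kN, N_AB = 1.31 kN.
A_AB = 316.2 mm².
A_BC = 95.03 mm².
A_CD = 1592 mm².
δ_AB = 1310·565/(316.2·72000) = 0.03251 mm
δ_BC = -23590·581/(95.03·72000) = -2.003 mm
δ_CD = -30200·556/(1592·72000) = -0.1465 mm
δ = Σδ_i = -2.117 mm.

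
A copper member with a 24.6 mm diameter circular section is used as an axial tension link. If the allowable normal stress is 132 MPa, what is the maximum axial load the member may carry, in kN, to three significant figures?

62.7 kN

A = 475.3 mm².
P_max = σ_allow · A = 132 · 475.3 = 62740 N = 62.74 kN.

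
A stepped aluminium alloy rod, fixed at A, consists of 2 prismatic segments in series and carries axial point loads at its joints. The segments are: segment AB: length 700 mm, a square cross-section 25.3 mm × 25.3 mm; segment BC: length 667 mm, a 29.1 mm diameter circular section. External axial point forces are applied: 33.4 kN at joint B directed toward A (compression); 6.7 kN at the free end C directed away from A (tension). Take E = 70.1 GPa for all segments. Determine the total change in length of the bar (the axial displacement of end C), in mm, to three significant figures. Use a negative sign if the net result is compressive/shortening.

-0.321 mm

Internal axial forces (sectioning from the free end, tension +): N_BC = 6.7 kN, N_AB = -26.7 kN.
A_AB = 640.1 mm².
A_BC = 665.1 mm².
δ_AB = -26700·700/(640.1·70100) = -0.4165 mm
δ_BC = 6700·667/(665.1·70100) = 0.09585 mm
δ = Σδ_i = -0.3207 mm.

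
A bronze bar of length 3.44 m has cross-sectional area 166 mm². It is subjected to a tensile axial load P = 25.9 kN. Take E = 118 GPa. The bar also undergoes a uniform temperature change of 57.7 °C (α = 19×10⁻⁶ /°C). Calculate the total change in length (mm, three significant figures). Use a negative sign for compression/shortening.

δ_mech = NL/(AE) = 25900·3440/(166·118000) = 4.548 mm.
δ_thermal = αLΔT = 19e-6·3440·57.7 = 3.771 mm.
δ = δ_mech + δ_thermal = 8.32 mm.

8.32 mm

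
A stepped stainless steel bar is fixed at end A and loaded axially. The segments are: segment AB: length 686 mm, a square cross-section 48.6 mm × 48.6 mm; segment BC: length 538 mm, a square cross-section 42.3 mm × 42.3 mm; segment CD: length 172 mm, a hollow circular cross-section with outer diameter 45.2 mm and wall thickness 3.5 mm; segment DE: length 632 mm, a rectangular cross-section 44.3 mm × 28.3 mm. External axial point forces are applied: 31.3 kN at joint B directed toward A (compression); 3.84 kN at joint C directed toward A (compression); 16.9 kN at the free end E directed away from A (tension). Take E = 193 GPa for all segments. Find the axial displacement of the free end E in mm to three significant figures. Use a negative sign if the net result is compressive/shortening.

Internal axial forces (sectioning from the free end, tension +): N_DE = 16.9 kN, N_CD = 16.9 kN, N_BC = 13.06 kN, N_AB = -18.24 kN.
A_AB = 2362 mm².
A_BC = 1789 mm².
A_CD = 458.5 mm².
A_DE = 1254 mm².
δ_AB = -18240·686/(2362·193000) = -0.02745 mm
δ_BC = 13060·538/(1789·193000) = 0.02035 mm
δ_CD = 16900·172/(458.5·193000) = 0.03285 mm
δ_DE = 16900·632/(1254·193000) = 0.04414 mm
δ = Σδ_i = 0.06989 mm.

0.0699 mm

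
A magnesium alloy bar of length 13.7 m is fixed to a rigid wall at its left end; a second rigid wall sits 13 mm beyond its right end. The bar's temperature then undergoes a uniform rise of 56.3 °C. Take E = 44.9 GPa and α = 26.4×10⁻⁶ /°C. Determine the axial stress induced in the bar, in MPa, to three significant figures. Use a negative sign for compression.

-24.1 MPa

Free thermal expansion αLΔT = 26.4e-6 · 13700 · 56.3 = 20.36 mm.
The walls engage after the gap closes; constrained expansion = 20.36 − 13 = 7.363 mm.
The walls impose strain ε = −(7.363)/13700 = -5.3741e-04; σ = Eε = 44900 · -5.3741e-04 = -24.13 MPa.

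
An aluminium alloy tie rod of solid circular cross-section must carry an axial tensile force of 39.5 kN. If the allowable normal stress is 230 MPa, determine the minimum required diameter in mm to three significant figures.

14.8 mm

Required area A ≥ P/σ_allow = 39500/230 = 171.7 mm².
For a solid circular section, d ≥ √(4A/π) = 14.79 mm.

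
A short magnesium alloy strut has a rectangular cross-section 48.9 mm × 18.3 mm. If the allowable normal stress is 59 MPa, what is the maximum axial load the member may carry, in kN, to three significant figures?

A = 894.9 mm².
P_max = σ_allow · A = 59 · 894.9 = 52800 N = 52.8 kN.

52.8 kN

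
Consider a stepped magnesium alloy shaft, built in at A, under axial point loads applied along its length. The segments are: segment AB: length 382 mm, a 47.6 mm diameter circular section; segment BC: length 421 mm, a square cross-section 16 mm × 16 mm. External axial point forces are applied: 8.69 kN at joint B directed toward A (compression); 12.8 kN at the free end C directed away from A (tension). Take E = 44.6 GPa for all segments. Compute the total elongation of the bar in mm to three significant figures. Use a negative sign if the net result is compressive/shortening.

Internal axial forces (sectioning from the free end, tension +): N_BC = 12.8 kN, N_AB = 4.11 kN.
A_AB = 1780 mm².
A_BC = 256 mm².
δ_AB = 4110·382/(1780·44600) = 0.01978 mm
δ_BC = 12800·421/(256·44600) = 0.472 mm
δ = Σδ_i = 0.4918 mm.

0.492 mm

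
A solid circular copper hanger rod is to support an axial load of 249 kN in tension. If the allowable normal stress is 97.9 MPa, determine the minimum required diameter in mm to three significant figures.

Required area A ≥ P/σ_allow = 249000/97.9 = 2543 mm².
For a solid circular section, d ≥ √(4A/π) = 56.91 mm.

56.9 mm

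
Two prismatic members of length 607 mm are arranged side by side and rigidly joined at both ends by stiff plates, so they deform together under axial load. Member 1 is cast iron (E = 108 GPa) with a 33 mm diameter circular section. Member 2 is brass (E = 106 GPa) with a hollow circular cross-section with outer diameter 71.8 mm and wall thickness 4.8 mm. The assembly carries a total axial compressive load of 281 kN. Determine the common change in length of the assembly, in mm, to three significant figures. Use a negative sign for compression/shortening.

A_1 = 855.3 mm².
A_2 = 1010 mm².
Equal strain + equilibrium ⇒ each member carries load in proportion to AE: A₁E₁ = 92370000 N, A₂E₂ = 107100000 N, ΣAE = 199500000 N.
δ = PL/ΣAE = -281000·607/199500000 = -0.8551 mm.

-0.855 mm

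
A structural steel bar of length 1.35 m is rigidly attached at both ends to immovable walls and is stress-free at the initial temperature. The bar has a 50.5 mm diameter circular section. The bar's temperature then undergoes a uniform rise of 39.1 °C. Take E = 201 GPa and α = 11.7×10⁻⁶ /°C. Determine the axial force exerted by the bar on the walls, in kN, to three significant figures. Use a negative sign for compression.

-184 kN

Free thermal expansion αLΔT = 11.7e-6 · 1350 · 39.1 = 0.6176 mm.
The walls impose strain ε = −(0.6176)/1350 = -4.5747e-04; σ = Eε = 201000 · -4.5747e-04 = -91.95 MPa.
Wall reaction R = σ·A = -91.95·2003 = -184200 N = -184.2 kN.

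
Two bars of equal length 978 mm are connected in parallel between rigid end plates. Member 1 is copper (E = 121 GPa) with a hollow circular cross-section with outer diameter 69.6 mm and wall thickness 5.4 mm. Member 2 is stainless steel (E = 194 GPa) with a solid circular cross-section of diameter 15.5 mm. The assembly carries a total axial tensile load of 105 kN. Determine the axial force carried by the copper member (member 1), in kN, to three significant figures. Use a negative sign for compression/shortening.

A_1 = 1089 mm².
A_2 = 188.7 mm².
Equal strain + equilibrium ⇒ each member carries load in proportion to AE: A₁E₁ = 131800000 N, A₂E₂ = 36610000 N, ΣAE = 168400000 N.
F₁ = P·A₁E₁/ΣAE = 105000·131800000/168400000 = 82170 N.

82.2 kN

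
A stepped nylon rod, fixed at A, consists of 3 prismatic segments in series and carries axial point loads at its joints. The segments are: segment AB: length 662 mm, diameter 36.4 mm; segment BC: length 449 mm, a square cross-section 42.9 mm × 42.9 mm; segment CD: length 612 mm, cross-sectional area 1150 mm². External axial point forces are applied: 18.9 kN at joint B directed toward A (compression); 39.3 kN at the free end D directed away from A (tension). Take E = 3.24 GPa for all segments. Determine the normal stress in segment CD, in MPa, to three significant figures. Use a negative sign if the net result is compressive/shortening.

Internal axial forces (sectioning from the free end, tension +): N_CD = 39.3 kN, N_BC = 39.3 kN, N_AB = 20.4 kN.
σ_CD = N_CD/A_CD = 39300/1150 = 34.17 MPa.

34.2 MPa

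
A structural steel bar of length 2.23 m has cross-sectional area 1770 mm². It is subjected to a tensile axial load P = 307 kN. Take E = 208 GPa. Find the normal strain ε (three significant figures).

8.34e-04

σ = N/A = 173.4 MPa; ε = σ/E = 173.4/208000 = 8.339e-04.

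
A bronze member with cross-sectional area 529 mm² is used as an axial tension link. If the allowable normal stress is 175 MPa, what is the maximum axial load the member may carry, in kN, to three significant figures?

P_max = σ_allow · A = 175 · 529 = 92580 N = 92.58 kN.

92.6 kN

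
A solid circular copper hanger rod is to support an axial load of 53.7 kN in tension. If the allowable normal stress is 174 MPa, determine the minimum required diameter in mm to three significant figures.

Required area A ≥ P/σ_allow = 53700/174 = 308.6 mm².
For a solid circular section, d ≥ √(4A/π) = 19.82 mm.

19.8 mm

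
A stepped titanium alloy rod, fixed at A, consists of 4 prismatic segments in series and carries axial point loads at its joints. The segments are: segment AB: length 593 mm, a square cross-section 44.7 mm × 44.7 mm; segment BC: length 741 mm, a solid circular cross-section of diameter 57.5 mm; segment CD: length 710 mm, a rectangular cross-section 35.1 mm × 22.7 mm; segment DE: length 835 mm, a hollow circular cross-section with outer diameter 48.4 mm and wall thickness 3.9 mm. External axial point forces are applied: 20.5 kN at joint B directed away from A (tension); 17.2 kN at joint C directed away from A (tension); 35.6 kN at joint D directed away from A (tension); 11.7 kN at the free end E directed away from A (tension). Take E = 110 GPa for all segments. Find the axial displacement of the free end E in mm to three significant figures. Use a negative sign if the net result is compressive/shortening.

Internal axial forces (sectioning from the free end, tension +): N_DE = 11.7 kN, N_CD = 47.3 kN, N_BC = 64.5 kN, N_AB = 85 kN.
A_AB = 1998 mm².
A_BC = 2597 mm².
A_CD = 796.8 mm².
A_DE = 545.2 mm².
δ_AB = 85000·593/(1998·110000) = 0.2293 mm
δ_BC = 64500·741/(2597·110000) = 0.1673 mm
δ_CD = 47300·710/(796.8·110000) = 0.3832 mm
δ_DE = 11700·835/(545.2·110000) = 0.1629 mm
δ = Σδ_i = 0.9427 mm.

0.943 mm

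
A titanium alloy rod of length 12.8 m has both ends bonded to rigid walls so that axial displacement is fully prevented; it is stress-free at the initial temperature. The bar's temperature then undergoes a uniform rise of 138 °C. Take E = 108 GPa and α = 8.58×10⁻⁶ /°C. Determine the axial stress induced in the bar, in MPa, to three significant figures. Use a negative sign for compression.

Free thermal expansion αLΔT = 8.58e-6 · 12800 · 138 = 15.16 mm.
The walls impose strain ε = −(15.16)/12800 = -1.1840e-03; σ = Eε = 108000 · -1.1840e-03 = -127.9 MPa.

-128 MPa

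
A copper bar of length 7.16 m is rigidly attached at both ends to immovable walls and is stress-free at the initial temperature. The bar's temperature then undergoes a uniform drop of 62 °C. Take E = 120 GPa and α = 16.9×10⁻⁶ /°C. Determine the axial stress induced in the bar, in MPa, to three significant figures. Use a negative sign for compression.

126 MPa

Free thermal expansion αLΔT = 16.9e-6 · 7160 · -62 = -7.502 mm.
The walls impose strain ε = −(-7.502)/7160 = 1.0478e-03; σ = Eε = 120000 · 1.0478e-03 = 125.7 MPa.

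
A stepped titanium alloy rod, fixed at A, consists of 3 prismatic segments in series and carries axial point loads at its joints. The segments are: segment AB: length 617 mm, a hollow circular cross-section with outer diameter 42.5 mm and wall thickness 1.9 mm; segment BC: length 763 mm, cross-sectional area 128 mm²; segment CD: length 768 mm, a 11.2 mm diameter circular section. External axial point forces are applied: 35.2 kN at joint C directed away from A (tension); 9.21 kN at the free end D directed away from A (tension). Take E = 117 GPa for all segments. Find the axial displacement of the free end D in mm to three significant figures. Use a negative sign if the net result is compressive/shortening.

3.84 mm

Internal axial forces (sectioning from the free end, tension +): N_CD = 9.21 kN, N_BC = 44.41 kN, N_AB = 44.41 kN.
A_AB = 242.3 mm².
A_CD = 98.52 mm².
δ_AB = 44410·617/(242.3·117000) = 0.9664 mm
δ_BC = 44410·763/(128·117000) = 2.263 mm
δ_CD = 9210·768/(98.52·117000) = 0.6136 mm
δ = Σδ_i = 3.843 mm.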